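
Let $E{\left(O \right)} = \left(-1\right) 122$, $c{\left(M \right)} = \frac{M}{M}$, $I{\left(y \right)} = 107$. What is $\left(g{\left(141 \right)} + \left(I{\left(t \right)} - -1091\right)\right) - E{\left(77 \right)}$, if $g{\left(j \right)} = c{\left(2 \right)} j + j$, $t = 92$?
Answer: $1602$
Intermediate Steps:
$c{\left(M \right)} = 1$
$g{\left(j \right)} = 2 j$ ($g{\left(j \right)} = 1 j + j = j + j = 2 j$)
$E{\left(O \right)} = -122$
$\left(g{\left(141 \right)} + \left(I{\left(t \right)} - -1091\right)\right) - E{\left(77 \right)} = \left(2 \cdot 141 + \left(107 - -1091\right)\right) - -122 = \left(282 + \left(107 + 1091\right)\right) + 122 = \left(282 + 1198\right) + 122 = 1480 + 122 = 1602$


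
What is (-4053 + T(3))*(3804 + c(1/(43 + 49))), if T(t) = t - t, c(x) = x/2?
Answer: -2836844661/184 ≈ -1.5418e+7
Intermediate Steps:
c(x) = x/2 (c(x) = x*(1/2) = x/2)
T(t) = 0
(-4053 + T(3))*(3804 + c(1/(43 + 49))) = (-4053 + 0)*(3804 + 1/(2*(43 + 49))) = -4053*(3804 + (1/2)/92) = -4053*(3804 + (1/2)*(1/92)) = -4053*(3804 + 1/184) = -4053*699937/184 = -2836844661/184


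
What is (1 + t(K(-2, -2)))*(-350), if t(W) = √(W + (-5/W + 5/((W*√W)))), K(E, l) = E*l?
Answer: -350 - 525*√6/2 ≈ -992.99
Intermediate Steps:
t(W) = √(W - 5/W + 5/W^(3/2)) (t(W) = √(W + (-5/W + 5/(W^(3/2)))) = √(W + (-5/W + 5/W^(3/2))) = √(W - 5/W + 5/W^(3/2)))
(1 + t(K(-2, -2)))*(-350) = (1 + √(-2*(-2) - 5/((-2*(-2))) + 5/(-2*(-2))^(3/2)))*(-350) = (1 + √(4 - 5/4 + 5/4^(3/2)))*(-350) = (1 + √(4 - 5*¼ + 5*(⅛)))*(-350) = (1 + √(4 - 5/4 + 5/8))*(-350) = (1 + √(27/8))*(-350) = (1 + 3*√6/4)*(-350) = -350 - 525*√6/2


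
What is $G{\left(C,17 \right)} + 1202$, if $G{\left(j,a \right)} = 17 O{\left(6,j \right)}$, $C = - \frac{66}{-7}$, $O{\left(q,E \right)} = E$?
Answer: $\frac{9536}{7} \approx 1362.3$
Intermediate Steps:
$C = \frac{66}{7}$ ($C = \left(-66\right) \left(- \frac{1}{7}\right) = \frac{66}{7} \approx 9.4286$)
$G{\left(j,a \right)} = 17 j$
$G{\left(C,17 \right)} + 1202 = 17 \cdot \frac{66}{7} + 1202 = \frac{1122}{7} + 1202 = \frac{9536}{7}$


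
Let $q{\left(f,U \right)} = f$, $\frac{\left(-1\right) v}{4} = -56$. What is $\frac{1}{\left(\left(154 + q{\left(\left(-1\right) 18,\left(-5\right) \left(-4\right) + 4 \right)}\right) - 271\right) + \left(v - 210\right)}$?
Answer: $- \frac{1}{121} \approx -0.0082645$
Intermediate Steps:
$v = 224$ ($v = \left(-4\right) \left(-56\right) = 224$)
$\frac{1}{\left(\left(154 + q{\left(\left(-1\right) 18,\left(-5\right) \left(-4\right) + 4 \right)}\right) - 271\right) + \left(v - 210\right)} = \frac{1}{\left(\left(154 - 18\right) - 271\right) + \left(224 - 210\right)} = \frac{1}{\left(136 - 271\right) + 14} = \frac{1}{-135 + 14} = \frac{1}{-121} = - \frac{1}{121}$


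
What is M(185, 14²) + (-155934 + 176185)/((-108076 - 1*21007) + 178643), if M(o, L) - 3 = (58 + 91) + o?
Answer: 2388853/7080 ≈ 337.41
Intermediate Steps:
M(o, L) = 152 + o (M(o, L) = 3 + ((58 + 91) + o) = 3 + (149 + o) = 152 + o)
M(185, 14²) + (-155934 + 176185)/((-108076 - 1*21007) + 178643) = (152 + 185) + (-155934 + 176185)/((-108076 - 1*21007) + 178643) = 337 + 20251/((-108076 - 21007) + 178643) = 337 + 20251/(-129083 + 178643) = 337 + 20251/49560 = 337 + 20251*(1/49560) = 337 + 2893/7080 = 2388853/7080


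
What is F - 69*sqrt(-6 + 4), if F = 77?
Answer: 77 - 69*I*sqrt(2) ≈ 77.0 - 97.581*I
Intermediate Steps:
F - 69*sqrt(-6 + 4) = 77 - 69*sqrt(-6 + 4) = 77 - 69*I*sqrt(2)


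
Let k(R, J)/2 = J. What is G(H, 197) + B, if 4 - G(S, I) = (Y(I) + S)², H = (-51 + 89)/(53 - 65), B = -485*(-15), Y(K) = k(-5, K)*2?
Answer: -21912637/36 ≈ -6.0868e+5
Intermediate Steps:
k(R, J) = 2*J
Y(K) = 4*K (Y(K) = (2*K)*2 = 4*K)
B = 7275
H = -19/6 (H = 38/(-12) = 38*(-1/12) = -19/6 ≈ -3.1667)
G(S, I) = 4 - (S + 4*I)² (G(S, I) = 4 - (4*I + S)² = 4 - (S + 4*I)²)
G(H, 197) + B = (4 - (-19/6 + 4*197)²) + 7275 = (4 - (-19/6 + 788)²) + 7275 = (4 - (4709/6)²) + 7275 = (4 - 1*22174681/36) + 7275 = (4 - 22174681/36) + 7275 = -22174537/36 + 7275 = -21912637/36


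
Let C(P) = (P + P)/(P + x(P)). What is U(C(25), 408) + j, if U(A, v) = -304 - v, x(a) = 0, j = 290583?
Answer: 289871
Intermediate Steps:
C(P) = 2 (C(P) = (P + P)/(P + 0) = (2*P)/P = 2)
U(C(25), 408) + j = (-304 - 1*408) + 290583 = (-304 - 408) + 290583 = -712 + 290583 = 289871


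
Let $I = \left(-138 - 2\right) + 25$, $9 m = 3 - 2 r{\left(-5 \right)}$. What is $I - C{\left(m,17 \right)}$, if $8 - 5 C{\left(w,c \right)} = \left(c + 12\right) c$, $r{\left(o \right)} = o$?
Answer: $-18$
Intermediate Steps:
$m = \frac{13}{9}$ ($m = \frac{3 - -10}{9} = \frac{3 + 10}{9} = \frac{1}{9} \cdot 13 = \frac{13}{9} \approx 1.4444$)
$C{\left(w,c \right)} = \frac{8}{5} - \frac{c \left(12 + c\right)}{5}$ ($C{\left(w,c \right)} = \frac{8}{5} - \frac{\left(c + 12\right) c}{5} = \frac{8}{5} - \frac{\left(12 + c\right) c}{5} = \frac{8}{5} - \frac{c \left(12 + c\right)}{5}$)
$I = -115$ ($I = -140 + 25 = -115$)
$I - C{\left(m,17 \right)} = -115 - \left(\frac{8}{5} - \frac{204}{5} - \frac{17^{2}}{5}\right) = -115 - \left(\frac{8}{5} - \frac{204}{5} - \frac{289}{5}\right) = -115 - -97 = -115 + 97 = -18$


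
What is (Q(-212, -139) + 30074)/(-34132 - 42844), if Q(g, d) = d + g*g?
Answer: -74879/76976 ≈ -0.97276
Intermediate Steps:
Q(g, d) = d + g**2
(Q(-212, -139) + 30074)/(-34132 - 42844) = ((-139 + (-212)**2) + 30074)/(-34132 - 42844) = ((-139 + 44944) + 30074)/(-76976) = (44805 + 30074)*(-1/76976) = 74879*(-1/76976) = -74879/76976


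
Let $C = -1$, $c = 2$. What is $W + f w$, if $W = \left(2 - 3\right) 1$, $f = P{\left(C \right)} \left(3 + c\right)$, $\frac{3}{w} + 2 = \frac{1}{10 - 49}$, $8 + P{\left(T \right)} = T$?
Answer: $\frac{5186}{79} \approx 65.646$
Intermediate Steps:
$P{\left(T \right)} = -8 + T$
$w = - \frac{117}{79}$ ($w = \frac{3}{-2 + \frac{1}{10 - 49}} = \frac{3}{-2 + \frac{1}{-39}} = \frac{3}{-2 - \frac{1}{39}} = \frac{3}{- \frac{79}{39}} = 3 \left(- \frac{39}{79}\right) = - \frac{117}{79} \approx -1.481$)
$f = -45$ ($f = \left(-8 - 1\right) \left(3 + 2\right) = \left(-9\right) 5 = -45$)
$W = -1$ ($W = \left(-1\right) 1 = -1$)
$W + f w = -1 - - \frac{5265}{79} = -1 + \frac{5265}{79} = \frac{5186}{79}$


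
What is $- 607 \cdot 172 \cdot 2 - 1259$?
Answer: $-210067$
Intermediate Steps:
$- 607 \cdot 172 \cdot 2 - 1259 = \left(-607\right) 344 - 1259 = -208808 - 1259 = -210067$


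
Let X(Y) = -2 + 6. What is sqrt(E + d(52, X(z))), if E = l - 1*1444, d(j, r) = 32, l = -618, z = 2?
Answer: I*sqrt(2030) ≈ 45.056*I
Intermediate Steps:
X(Y) = 4
E = -2062 (E = -618 - 1*1444 = -618 - 1444 = -2062)
sqrt(E + d(52, X(z))) = sqrt(-2062 + 32) = sqrt(-2030) = I*sqrt(2030)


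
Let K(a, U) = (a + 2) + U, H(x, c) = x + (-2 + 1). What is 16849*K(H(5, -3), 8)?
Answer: 235886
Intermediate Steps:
H(x, c) = -1 + x (H(x, c) = x - 1 = -1 + x)
K(a, U) = 2 + U + a (K(a, U) = (2 + a) + U = 2 + U + a)
16849*K(H(5, -3), 8) = 16849*(2 + 8 + (-1 + 5)) = 16849*(2 + 8 + 4) = 16849*14 = 235886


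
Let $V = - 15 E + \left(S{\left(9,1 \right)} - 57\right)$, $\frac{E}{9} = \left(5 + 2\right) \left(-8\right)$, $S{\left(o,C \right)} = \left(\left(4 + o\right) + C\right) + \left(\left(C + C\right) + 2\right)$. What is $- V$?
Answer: $-7521$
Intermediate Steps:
$S{\left(o,C \right)} = 6 + o + 3 C$ ($S{\left(o,C \right)} = \left(4 + C + o\right) + \left(2 C + 2\right) = \left(4 + C + o\right) + \left(2 + 2 C\right) = 6 + o + 3 C$)
$E = -504$ ($E = 9 \left(5 + 2\right) \left(-8\right) = 9 \cdot 7 \left(-8\right) = 9 \left(-56\right) = -504$)
$V = 7521$ ($V = \left(-15\right) \left(-504\right) + \left(\left(6 + 9 + 3 \cdot 1\right) - 57\right) = 7560 + \left(\left(6 + 9 + 3\right) - 57\right) = 7560 + \left(18 - 57\right) = 7560 - 39 = 7521$)
$- V = \left(-1\right) 7521 = -7521$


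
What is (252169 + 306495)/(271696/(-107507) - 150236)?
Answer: -15015072662/4037923337 ≈ -3.7185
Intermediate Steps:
(252169 + 306495)/(271696/(-107507) - 150236) = 558664/(271696*(-1/107507) - 150236) = 558664/(-271696/107507 - 150236) = 558664/(-16151693348/107507) = 558664*(-107507/16151693348) = -15015072662/4037923337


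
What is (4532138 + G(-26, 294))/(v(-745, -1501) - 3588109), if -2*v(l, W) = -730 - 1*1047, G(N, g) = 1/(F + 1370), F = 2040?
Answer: -15454590581/12232421905 ≈ -1.2634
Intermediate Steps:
G(N, g) = 1/3410 (G(N, g) = 1/(2040 + 1370) = 1/3410)
v(l, W) = 1777/2 (v(l, W) = -(-730 - 1*1047)/2 = -(-730 - 1047)/2 = -1/2*(-1777) = 1777/2)
(4532138 + G(-26, 294))/(v(-745, -1501) - 3588109) = (4532138 + 1/3410)/(1777/2 - 3588109) = 15454590581/(3410*(-7174441/2)) = (15454590581/3410)*(-2/7174441) = -15454590581/12232421905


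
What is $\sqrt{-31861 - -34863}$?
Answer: $\sqrt{3002} \approx 54.791$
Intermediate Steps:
$\sqrt{-31861 - -34863} = \sqrt{-31861 + 34863} = \sqrt{3002}$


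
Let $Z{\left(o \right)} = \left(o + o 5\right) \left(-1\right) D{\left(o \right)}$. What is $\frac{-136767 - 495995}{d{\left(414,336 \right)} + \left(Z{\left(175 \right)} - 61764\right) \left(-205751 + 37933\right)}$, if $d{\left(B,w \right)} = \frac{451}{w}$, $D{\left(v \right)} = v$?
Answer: $- \frac{212608032}{13843760600323} \approx -1.5358 \cdot 10^{-5}$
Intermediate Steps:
$Z{\left(o \right)} = - 6 o^{2}$ ($Z{\left(o \right)} = \left(o + o 5\right) \left(-1\right) o = \left(o + 5 o\right) \left(-1\right) o = 6 o \left(-1\right) o = - 6 o o = - 6 o^{2}$)
$\frac{-136767 - 495995}{d{\left(414,336 \right)} + \left(Z{\left(175 \right)} - 61764\right) \left(-205751 + 37933\right)} = \frac{-136767 - 495995}{\frac{451}{336} + \left(- 6 \cdot 175^{2} - 61764\right) \left(-205751 + 37933\right)} = - \frac{632762}{451 \cdot \frac{1}{336} + \left(\left(-6\right) 30625 - 61764\right) \left(-167818\right)} = - \frac{632762}{\frac{451}{336} + \left(-183750 - 61764\right) \left(-167818\right)} = - \frac{632762}{\frac{451}{336} - -41201668452} = - \frac{632762}{\frac{451}{336} + 41201668452} = - \frac{632762}{\frac{13843760600323}{336}} = \left(-632762\right) \frac{336}{13843760600323} = - \frac{212608032}{13843760600323}$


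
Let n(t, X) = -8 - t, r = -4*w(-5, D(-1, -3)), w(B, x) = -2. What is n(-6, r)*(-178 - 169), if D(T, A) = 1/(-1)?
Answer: 694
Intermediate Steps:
D(T, A) = -1
r = 8 (r = -4*(-2) = 8)
n(-6, r)*(-178 - 169) = (-8 - 1*(-6))*(-178 - 169) = (-8 + 6)*(-347) = -2*(-347) = 694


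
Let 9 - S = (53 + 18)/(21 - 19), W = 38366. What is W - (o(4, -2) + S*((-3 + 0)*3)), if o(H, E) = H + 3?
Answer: 76241/2 ≈ 38121.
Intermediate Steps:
o(H, E) = 3 + H
S = -53/2 (S = 9 - (53 + 18)/(21 - 19) = 9 - 71/2 = -53/2 ≈ -26.500)
W - (o(4, -2) + S*((-3 + 0)*3)) = 38366 - ((3 + 4) - 53*(-3 + 0)*3/2) = 38366 - (7 - (-159)*3/2) = 38366 - (7 - 53/2*(-9)) = 38366 - (7 + 477/2) = 38366 - 1*491/2 = 38366 - 491/2 = 76241/2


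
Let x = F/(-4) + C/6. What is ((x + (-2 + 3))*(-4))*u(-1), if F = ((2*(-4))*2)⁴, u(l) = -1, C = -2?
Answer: -196600/3 ≈ -65533.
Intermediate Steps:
F = 65536 (F = (-8*2)⁴ = (-16)⁴ = 65536)
x = -49153/3 (x = 65536/(-4) - 2/6 = 65536*(-¼) - 2*⅙ = -16384 - ⅓ = -49153/3 ≈ -16384.)
((x + (-2 + 3))*(-4))*u(-1) = ((-49153/3 + (-2 + 3))*(-4))*(-1) = ((-49153/3 + 1)*(-4))*(-1) = -49150/3*(-4)*(-1) = (196600/3)*(-1) = -196600/3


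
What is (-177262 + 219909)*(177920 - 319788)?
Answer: -6050244596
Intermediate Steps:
(-177262 + 219909)*(177920 - 319788) = 42647*(-141868) = -6050244596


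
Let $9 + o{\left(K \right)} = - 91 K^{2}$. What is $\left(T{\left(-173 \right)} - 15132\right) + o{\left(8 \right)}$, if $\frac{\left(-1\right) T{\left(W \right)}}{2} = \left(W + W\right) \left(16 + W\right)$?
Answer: $-129609$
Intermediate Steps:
$o{\left(K \right)} = -9 - 91 K^{2}$
$T{\left(W \right)} = - 4 W \left(16 + W\right)$ ($T{\left(W \right)} = - 2 \left(W + W\right) \left(16 + W\right) = - 2 \cdot 2 W \left(16 + W\right) = - 4 W \left(16 + W\right)$)
$\left(T{\left(-173 \right)} - 15132\right) + o{\left(8 \right)} = \left(\left(-4\right) \left(-173\right) \left(16 - 173\right) - 15132\right) - \left(9 + 91 \cdot 8^{2}\right) = \left(\left(-4\right) \left(-173\right) \left(-157\right) - 15132\right) - 5833 = \left(-108644 - 15132\right) - 5833 = -123776 - 5833 = -129609$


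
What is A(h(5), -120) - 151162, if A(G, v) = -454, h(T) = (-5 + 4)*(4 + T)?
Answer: -151616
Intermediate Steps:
h(T) = -4 - T (h(T) = -(4 + T) = -4 - T)
A(h(5), -120) - 151162 = -454 - 151162 = -151616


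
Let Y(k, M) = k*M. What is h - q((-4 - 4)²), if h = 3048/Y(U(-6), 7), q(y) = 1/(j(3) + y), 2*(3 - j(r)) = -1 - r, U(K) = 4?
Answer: 52571/483 ≈ 108.84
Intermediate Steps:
Y(k, M) = M*k
j(r) = 7/2 + r/2 (j(r) = 3 - (-1 - r)/2 = 3 + (½ + r/2) = 7/2 + r/2)
q(y) = 1/(5 + y) (q(y) = 1/((7/2 + (½)*3) + y) = 1/((7/2 + 3/2) + y) = 1/(5 + y))
h = 762/7 (h = 3048/((7*4)) = 3048/28 = 3048*(1/28) = 762/7 ≈ 108.86)
h - q((-4 - 4)²) = 762/7 - 1/(5 + (-4 - 4)²) = 762/7 - 1/(5 + (-8)²) = 762/7 - 1/(5 + 64) = 762/7 - 1/69 = 52571/483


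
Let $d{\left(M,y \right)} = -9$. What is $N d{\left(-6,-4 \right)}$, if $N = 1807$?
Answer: $-16263$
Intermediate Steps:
$N d{\left(-6,-4 \right)} = 1807 \left(-9\right) = -16263$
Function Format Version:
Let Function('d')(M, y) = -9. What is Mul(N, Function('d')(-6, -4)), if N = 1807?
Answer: -16263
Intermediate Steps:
Mul(N, Function('d')(-6, -4)) = Mul(1807, -9) = -16263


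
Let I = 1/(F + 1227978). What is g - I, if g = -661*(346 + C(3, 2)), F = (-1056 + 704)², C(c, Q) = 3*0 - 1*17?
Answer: -293992426659/1351882 ≈ -2.1747e+5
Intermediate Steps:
C(c, Q) = -17 (C(c, Q) = 0 - 17 = -17)
F = 123904 (F = (-352)² = 123904)
g = -217469 (g = -661*(346 - 17) = -661*329 = -217469)
I = 1/1351882 (I = 1/(123904 + 1227978) = 1/1351882 ≈ 7.3971e-7)
g - I = -217469 - 1*1/1351882 = -217469 - 1/1351882 = -293992426659/1351882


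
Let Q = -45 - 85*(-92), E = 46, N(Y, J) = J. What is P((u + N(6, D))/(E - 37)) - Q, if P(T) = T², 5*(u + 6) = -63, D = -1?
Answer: -15734771/2025 ≈ -7770.3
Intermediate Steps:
u = -93/5 (u = -6 + (⅕)*(-63) = -6 - 63/5 = -93/5 ≈ -18.600)
Q = 7775 (Q = -45 + 7820 = 7775)
P((u + N(6, D))/(E - 37)) - Q = ((-93/5 - 1)/(46 - 37))² - 1*7775 = (-98/5/9)² - 7775 = (-98/5*⅑)² - 7775 = (-98/45)² - 7775 = 9604/2025 - 7775 = -15734771/2025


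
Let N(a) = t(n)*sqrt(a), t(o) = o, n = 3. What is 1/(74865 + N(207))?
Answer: 1085/81228498 - sqrt(23)/622751818 ≈ 1.3350e-5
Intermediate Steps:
N(a) = 3*sqrt(a)
1/(74865 + N(207)) = 1/(74865 + 3*sqrt(207)) = 1/(74865 + 3*(3*sqrt(23))) = 1/(74865 + 9*sqrt(23))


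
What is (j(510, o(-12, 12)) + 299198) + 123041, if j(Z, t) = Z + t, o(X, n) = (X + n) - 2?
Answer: 422747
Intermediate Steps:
o(X, n) = -2 + X + n
(j(510, o(-12, 12)) + 299198) + 123041 = ((510 + (-2 - 12 + 12)) + 299198) + 123041 = ((510 - 2) + 299198) + 123041 = (508 + 299198) + 123041 = 299706 + 123041 = 422747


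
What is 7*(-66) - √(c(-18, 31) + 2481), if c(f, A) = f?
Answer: -462 - √2463 ≈ -511.63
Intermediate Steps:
7*(-66) - √(c(-18, 31) + 2481) = 7*(-66) - √(-18 + 2481) = -462 - √2463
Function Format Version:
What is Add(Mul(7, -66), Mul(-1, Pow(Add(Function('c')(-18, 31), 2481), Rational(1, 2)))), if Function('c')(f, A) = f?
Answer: Add(-462, Mul(-1, Pow(2463, Rational(1, 2)))) ≈ -511.63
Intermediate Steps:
Add(Mul(7, -66), Mul(-1, Pow(Add(Function('c')(-18, 31), 2481), Rational(1, 2)))) = Add(Mul(7, -66), Mul(-1, Pow(Add(-18, 2481), Rational(1, 2)))) = Add(-462, Mul(-1, Pow(2463, Rational(1, 2))))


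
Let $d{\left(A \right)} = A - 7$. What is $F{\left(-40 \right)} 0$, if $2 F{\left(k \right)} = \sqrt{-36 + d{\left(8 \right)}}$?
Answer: $0$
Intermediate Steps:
$d{\left(A \right)} = -7 + A$
$F{\left(k \right)} = \frac{i \sqrt{35}}{2}$ ($F{\left(k \right)} = \frac{\sqrt{-36 + \left(-7 + 8\right)}}{2} = \frac{\sqrt{-36 + 1}}{2} = \frac{\sqrt{-35}}{2} = \frac{i \sqrt{35}}{2}$)
$F{\left(-40 \right)} 0 = \frac{i \sqrt{35}}{2} \cdot 0 = 0$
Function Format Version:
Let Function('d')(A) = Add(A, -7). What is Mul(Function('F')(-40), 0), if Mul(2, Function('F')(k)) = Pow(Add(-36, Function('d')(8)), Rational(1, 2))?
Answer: 0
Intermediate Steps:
Function('d')(A) = Add(-7, A)
Function('F')(k) = Mul(Rational(1, 2), I, Pow(35, Rational(1, 2))) (Function('F')(k) = Mul(Rational(1, 2), Pow(Add(-36, Add(-7, 8)), Rational(1, 2))) = Mul(Rational(1, 2), Pow(Add(-36, 1), Rational(1, 2))) = Mul(Rational(1, 2), Pow(-35, Rational(1, 2))) = Mul(Rational(1, 2), Mul(I, Pow(35, Rational(1, 2)))) = Mul(Rational(1, 2), I, Pow(35, Rational(1, 2))))
Mul(Function('F')(-40), 0) = Mul(Mul(Rational(1, 2), I, Pow(35, Rational(1, 2))), 0) = 0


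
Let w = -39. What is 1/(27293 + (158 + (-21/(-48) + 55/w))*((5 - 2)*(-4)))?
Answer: 52/1321251 ≈ 3.9357e-5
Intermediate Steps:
1/(27293 + (158 + (-21/(-48) + 55/w))*((5 - 2)*(-4))) = 1/(27293 + (158 + (-21/(-48) + 55/(-39)))*((5 - 2)*(-4))) = 1/(27293 + (158 + (-21*(-1/48) + 55*(-1/39)))*(3*(-4))) = 1/(27293 + (158 + (7/16 - 55/39))*(-12)) = 1/(27293 + (158 - 607/624)*(-12)) = 1/(27293 + (97985/624)*(-12)) = 1/(27293 - 97985/52) = 1/(1321251/52) = 52/1321251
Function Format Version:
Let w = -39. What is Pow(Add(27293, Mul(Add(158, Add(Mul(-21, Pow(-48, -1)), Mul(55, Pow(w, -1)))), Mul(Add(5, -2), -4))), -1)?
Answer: Rational(52, 1321251) ≈ 3.9357e-5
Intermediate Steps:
Pow(Add(27293, Mul(Add(158, Add(Mul(-21, Pow(-48, -1)), Mul(55, Pow(w, -1)))), Mul(Add(5, -2), -4))), -1) = Pow(Add(27293, Mul(Add(158, Add(Mul(-21, Pow(-48, -1)), Mul(55, Pow(-39, -1)))), Mul(Add(5, -2), -4))), -1) = Pow(Add(27293, Mul(Add(158, Add(Mul(-21, Rational(-1, 48)), Mul(55, Rational(-1, 39)))), Mul(3, -4))), -1) = Pow(Add(27293, Mul(Add(158, Add(Rational(7, 16), Rational(-55, 39))), -12)), -1) = Pow(Add(27293, Mul(Add(158, Rational(-607, 624)), -12)), -1) = Pow(Add(27293, Mul(Rational(97985, 624), -12)), -1) = Pow(Add(27293, Rational(-97985, 52)), -1) = Pow(Rational(1321251, 52), -1) = Rational(52, 1321251)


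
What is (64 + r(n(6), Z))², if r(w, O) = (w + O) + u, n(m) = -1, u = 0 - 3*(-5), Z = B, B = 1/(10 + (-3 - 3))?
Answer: 97969/16 ≈ 6123.1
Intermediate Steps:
B = ¼ (B = 1/(10 - 6) = 1/4 = ¼ ≈ 0.25000)
Z = ¼ ≈ 0.25000
u = 15 (u = 0 + 15 = 15)
r(w, O) = 15 + O + w (r(w, O) = (w + O) + 15 = (O + w) + 15 = 15 + O + w)
(64 + r(n(6), Z))² = (64 + (15 + ¼ - 1))² = (64 + 57/4)² = (313/4)² = 97969/16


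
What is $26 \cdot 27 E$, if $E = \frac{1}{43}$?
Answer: $\frac{702}{43} \approx 16.326$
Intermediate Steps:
$E = \frac{1}{43} \approx 0.023256$
$26 \cdot 27 E = 26 \cdot 27 \cdot \frac{1}{43} = 702 \cdot \frac{1}{43} = \frac{702}{43}$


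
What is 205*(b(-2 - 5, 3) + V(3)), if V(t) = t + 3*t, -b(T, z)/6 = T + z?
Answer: 7380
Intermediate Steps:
b(T, z) = -6*T - 6*z (b(T, z) = -6*(T + z) = -6*T - 6*z)
V(t) = 4*t
205*(b(-2 - 5, 3) + V(3)) = 205*((-6*(-2 - 5) - 6*3) + 4*3) = 205*((-6*(-7) - 18) + 12) = 205*((42 - 18) + 12) = 205*(24 + 12) = 205*36 = 7380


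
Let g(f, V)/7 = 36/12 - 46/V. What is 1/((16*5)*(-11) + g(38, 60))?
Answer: -30/25931 ≈ -0.0011569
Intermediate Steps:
g(f, V) = 21 - 322/V (g(f, V) = 7*(36/12 - 46/V) = 7*(36*(1/12) - 46/V) = 7*(3 - 46/V) = 21 - 322/V)
1/((16*5)*(-11) + g(38, 60)) = 1/((16*5)*(-11) + (21 - 322/60)) = 1/(80*(-11) + (21 - 322*1/60)) = 1/(-880 + (21 - 161/30)) = 1/(-880 + 469/30) = 1/(-25931/30) = -30/25931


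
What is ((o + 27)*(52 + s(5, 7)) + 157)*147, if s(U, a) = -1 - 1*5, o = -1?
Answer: 198891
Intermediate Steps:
s(U, a) = -6 (s(U, a) = -1 - 5 = -6)
((o + 27)*(52 + s(5, 7)) + 157)*147 = ((-1 + 27)*(52 - 6) + 157)*147 = (26*46 + 157)*147 = (1196 + 157)*147 = 1353*147 = 198891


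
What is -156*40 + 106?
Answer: -6134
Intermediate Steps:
-156*40 + 106 = -6240 + 106 = -6134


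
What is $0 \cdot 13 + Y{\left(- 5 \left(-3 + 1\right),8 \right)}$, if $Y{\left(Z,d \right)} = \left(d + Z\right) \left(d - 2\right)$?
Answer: $108$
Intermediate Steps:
$Y{\left(Z,d \right)} = \left(-2 + d\right) \left(Z + d\right)$ ($Y{\left(Z,d \right)} = \left(Z + d\right) \left(-2 + d\right) = \left(-2 + d\right) \left(Z + d\right)$)
$0 \cdot 13 + Y{\left(- 5 \left(-3 + 1\right),8 \right)} = 0 \cdot 13 + \left(8^{2} - 2 \left(- 5 \left(-3 + 1\right)\right) - 16 + - 5 \left(-3 + 1\right) 8\right) = 0 + \left(64 - 2 \left(\left(-5\right) \left(-2\right)\right) - 16 + \left(-5\right) \left(-2\right) 8\right) = 0 + \left(64 - 20 - 16 + 10 \cdot 8\right) = 0 + \left(64 - 20 - 16 + 80\right) = 0 + 108 = 108$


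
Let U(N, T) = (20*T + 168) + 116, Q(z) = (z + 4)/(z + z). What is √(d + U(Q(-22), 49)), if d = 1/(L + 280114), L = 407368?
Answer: √597406217097018/687482 ≈ 35.553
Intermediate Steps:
Q(z) = (4 + z)/(2*z) (Q(z) = (4 + z)/((2*z)) = (4 + z)*(1/(2*z)) = (4 + z)/(2*z))
d = 1/687482 (d = 1/(407368 + 280114) = 1/687482 ≈ 1.4546e-6)
U(N, T) = 284 + 20*T (U(N, T) = (168 + 20*T) + 116 = 284 + 20*T)
√(d + U(Q(-22), 49)) = √(1/687482 + (284 + 20*49)) = √(1/687482 + (284 + 980)) = √(1/687482 + 1264) = √(868977249/687482) = √597406217097018/687482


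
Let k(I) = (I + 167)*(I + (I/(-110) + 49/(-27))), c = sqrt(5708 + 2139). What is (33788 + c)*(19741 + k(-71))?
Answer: 214293868916/495 + 6342307*sqrt(7847)/495 ≈ 4.3405e+8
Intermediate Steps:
c = sqrt(7847) ≈ 88.583
k(I) = (167 + I)*(-49/27 + 109*I/110) (k(I) = (167 + I)*(I + (I*(-1/110) + 49*(-1/27))) = (167 + I)*(I + (-I/110 - 49/27)) = (167 + I)*(I + (-49/27 - I/110)) = (167 + I)*(-49/27 + 109*I/110))
(33788 + c)*(19741 + k(-71)) = (33788 + sqrt(7847))*(19741 + (-8183/27 + (109/110)*(-71)**2 + (486091/2970)*(-71))) = (33788 + sqrt(7847))*(19741 + (-8183/27 + (109/110)*5041 - 34512461/2970)) = (33788 + sqrt(7847))*(19741 + (-8183/27 + 549469/110 - 34512461/2970)) = (33788 + sqrt(7847))*(19741 - 3429488/495) = (33788 + sqrt(7847))*(6342307/495) = 214293868916/495 + 6342307*sqrt(7847)/495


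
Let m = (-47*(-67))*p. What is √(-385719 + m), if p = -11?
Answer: I*√420358 ≈ 648.35*I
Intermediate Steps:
m = -34639 (m = -47*(-67)*(-11) = 3149*(-11) = -34639)
√(-385719 + m) = √(-385719 - 34639) = √(-420358) = I*√420358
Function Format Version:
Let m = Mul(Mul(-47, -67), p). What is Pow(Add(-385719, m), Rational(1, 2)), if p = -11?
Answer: Mul(I, Pow(420358, Rational(1, 2))) ≈ Mul(648.35, I)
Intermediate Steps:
m = -34639 (m = Mul(Mul(-47, -67), -11) = Mul(3149, -11) = -34639)
Pow(Add(-385719, m), Rational(1, 2)) = Pow(Add(-385719, -34639), Rational(1, 2)) = Pow(-420358, Rational(1, 2)) = Mul(I, Pow(420358, Rational(1, 2)))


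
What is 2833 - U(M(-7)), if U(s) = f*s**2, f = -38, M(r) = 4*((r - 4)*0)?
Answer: 2833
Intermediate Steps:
M(r) = 0 (M(r) = 4*((-4 + r)*0) = 4*0 = 0)
U(s) = -38*s**2
2833 - U(M(-7)) = 2833 - (-38)*0**2 = 2833 - (-38)*0 = 2833 - 1*0 = 2833 + 0 = 2833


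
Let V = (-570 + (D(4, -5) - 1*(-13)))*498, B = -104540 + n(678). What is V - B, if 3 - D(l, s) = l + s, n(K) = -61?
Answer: -170793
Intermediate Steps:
B = -104601 (B = -104540 - 61 = -104601)
D(l, s) = 3 - l - s (D(l, s) = 3 - (l + s) = 3 + (-l - s) = 3 - l - s)
V = -275394 (V = (-570 + ((3 - 1*4 - 1*(-5)) - 1*(-13)))*498 = (-570 + ((3 - 4 + 5) + 13))*498 = (-570 + (4 + 13))*498 = (-570 + 17)*498 = -553*498 = -275394)
V - B = -275394 - 1*(-104601) = -275394 + 104601 = -170793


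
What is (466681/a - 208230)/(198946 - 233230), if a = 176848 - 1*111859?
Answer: 13532192789/2228082876 ≈ 6.0735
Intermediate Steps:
a = 64989 (a = 176848 - 111859 = 64989)
(466681/a - 208230)/(198946 - 233230) = (466681/64989 - 208230)/(198946 - 233230) = (466681*(1/64989) - 208230)/(-34284) = (466681/64989 - 208230)*(-1/34284) = -13532192789/64989*(-1/34284) = 13532192789/2228082876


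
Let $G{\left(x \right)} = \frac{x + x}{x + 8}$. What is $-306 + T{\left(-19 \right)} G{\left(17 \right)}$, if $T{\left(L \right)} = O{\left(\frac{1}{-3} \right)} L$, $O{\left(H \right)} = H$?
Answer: $- \frac{22304}{75} \approx -297.39$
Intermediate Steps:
$T{\left(L \right)} = - \frac{L}{3}$ ($T{\left(L \right)} = \frac{L}{-3} = - \frac{L}{3}$)
$G{\left(x \right)} = \frac{2 x}{8 + x}$
$-306 + T{\left(-19 \right)} G{\left(17 \right)} = -306 + \left(- \frac{1}{3}\right) \left(-19\right) 2 \cdot 17 \frac{1}{8 + 17} = -306 + \frac{19 \cdot 2 \cdot 17 \cdot \frac{1}{25}}{3} = -306 + \frac{19}{3} \cdot \frac{34}{25} = -306 + \frac{646}{75} = - \frac{22304}{75}$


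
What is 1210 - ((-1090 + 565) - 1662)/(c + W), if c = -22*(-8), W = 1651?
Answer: 245873/203 ≈ 1211.2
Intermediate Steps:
c = 176
1210 - ((-1090 + 565) - 1662)/(c + W) = 1210 - ((-1090 + 565) - 1662)/(176 + 1651) = 1210 - (-525 - 1662)/1827 = 1210 - (-2187)/1827 = 1210 - 1*(-243/203) = 1210 + 243/203 = 245873/203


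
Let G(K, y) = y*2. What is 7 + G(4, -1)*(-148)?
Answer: 303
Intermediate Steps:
G(K, y) = 2*y
7 + G(4, -1)*(-148) = 7 + (2*(-1))*(-148) = 7 - 2*(-148) = 7 + 296 = 303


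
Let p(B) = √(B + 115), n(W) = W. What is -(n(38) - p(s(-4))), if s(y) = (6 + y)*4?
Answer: -38 + √123 ≈ -26.909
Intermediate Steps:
s(y) = 24 + 4*y
p(B) = √(115 + B)
-(n(38) - p(s(-4))) = -(38 - √(115 + (24 + 4*(-4)))) = -(38 - √(115 + (24 - 16))) = -(38 - √(115 + 8)) = -(38 - √123) = -38 + √123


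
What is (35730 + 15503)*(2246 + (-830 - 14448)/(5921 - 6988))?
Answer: 123561700080/1067 ≈ 1.1580e+8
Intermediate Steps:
(35730 + 15503)*(2246 + (-830 - 14448)/(5921 - 6988)) = 51233*(2246 - 15278/(-1067)) = 51233*(2246 - 15278*(-1/1067)) = 51233*(2246 + 15278/1067) = 51233*(2411760/1067) = 123561700080/1067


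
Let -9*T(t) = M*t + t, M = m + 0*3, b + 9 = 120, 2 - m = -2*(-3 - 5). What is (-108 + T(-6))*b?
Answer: -12950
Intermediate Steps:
m = -14 (m = 2 - (-2)*(-3 - 5) = 2 - (-2)*(-8) = 2 - 1*16 = 2 - 16 = -14)
b = 111 (b = -9 + 120 = 111)
M = -14 (M = -14 + 0*3 = -14 + 0 = -14)
T(t) = 13*t/9 (T(t) = -(-14*t + t)/9 = -(-13)*t/9 = 13*t/9)
(-108 + T(-6))*b = (-108 + (13/9)*(-6))*111 = (-108 - 26/3)*111 = -350/3*111 = -12950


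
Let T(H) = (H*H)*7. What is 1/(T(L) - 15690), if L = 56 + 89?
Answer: 1/131485 ≈ 7.6054e-6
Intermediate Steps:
L = 145
T(H) = 7*H**2 (T(H) = H**2*7 = 7*H**2)
1/(T(L) - 15690) = 1/(7*145**2 - 15690) = 1/(7*21025 - 15690) = 1/(147175 - 15690) = 1/131485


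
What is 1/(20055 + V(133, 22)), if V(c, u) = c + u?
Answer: 1/20210 ≈ 4.9480e-5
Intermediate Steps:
1/(20055 + V(133, 22)) = 1/(20055 + (133 + 22)) = 1/(20055 + 155) = 1/20210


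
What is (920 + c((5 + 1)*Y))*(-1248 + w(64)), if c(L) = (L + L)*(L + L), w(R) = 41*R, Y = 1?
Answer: 1464064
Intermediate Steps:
c(L) = 4*L**2 (c(L) = (2*L)*(2*L) = 4*L**2)
(920 + c((5 + 1)*Y))*(-1248 + w(64)) = (920 + 4*((5 + 1)*1)**2)*(-1248 + 41*64) = (920 + 4*(6*1)**2)*(-1248 + 2624) = (920 + 4*6**2)*1376 = (920 + 4*36)*1376 = (920 + 144)*1376 = 1064*1376 = 1464064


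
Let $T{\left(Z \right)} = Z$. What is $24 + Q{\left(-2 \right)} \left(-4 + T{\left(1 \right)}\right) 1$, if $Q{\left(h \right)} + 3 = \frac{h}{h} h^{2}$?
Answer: $21$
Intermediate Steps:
$Q{\left(h \right)} = -3 + h^{2}$ ($Q{\left(h \right)} = -3 + \frac{h}{h} h^{2} = -3 + 1 h^{2} = -3 + h^{2}$)
$24 + Q{\left(-2 \right)} \left(-4 + T{\left(1 \right)}\right) 1 = 24 + \left(-3 + \left(-2\right)^{2}\right) \left(-4 + 1\right) 1 = 24 + \left(-3 + 4\right) \left(\left(-3\right) 1\right) = 24 + 1 \left(-3\right) = 24 - 3 = 21$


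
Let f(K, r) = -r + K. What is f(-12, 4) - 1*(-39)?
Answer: 23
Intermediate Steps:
f(K, r) = K - r
f(-12, 4) - 1*(-39) = (-12 - 1*4) - 1*(-39) = (-12 - 4) + 39 = -16 + 39 = 23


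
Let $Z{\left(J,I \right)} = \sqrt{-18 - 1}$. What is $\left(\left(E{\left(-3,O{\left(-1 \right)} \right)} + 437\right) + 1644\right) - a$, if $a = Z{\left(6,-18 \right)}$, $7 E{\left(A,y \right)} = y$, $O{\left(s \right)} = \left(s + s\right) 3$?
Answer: $\frac{14561}{7} - i \sqrt{19} \approx 2080.1 - 4.3589 i$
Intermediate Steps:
$O{\left(s \right)} = 6 s$ ($O{\left(s \right)} = 2 s 3 = 6 s$)
$E{\left(A,y \right)} = \frac{y}{7}$
$Z{\left(J,I \right)} = i \sqrt{19}$ ($Z{\left(J,I \right)} = \sqrt{-19} = i \sqrt{19}$)
$a = i \sqrt{19} \approx 4.3589 i$
$\left(\left(E{\left(-3,O{\left(-1 \right)} \right)} + 437\right) + 1644\right) - a = \left(\left(\frac{6 \left(-1\right)}{7} + 437\right) + 1644\right) - i \sqrt{19} = \left(\left(\frac{1}{7} \left(-6\right) + 437\right) + 1644\right) - i \sqrt{19} = \left(\left(- \frac{6}{7} + 437\right) + 1644\right) - i \sqrt{19} = \left(\frac{3053}{7} + 1644\right) - i \sqrt{19} = \frac{14561}{7} - i \sqrt{19}$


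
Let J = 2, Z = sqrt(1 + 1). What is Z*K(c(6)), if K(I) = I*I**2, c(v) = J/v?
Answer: sqrt(2)/27 ≈ 0.052378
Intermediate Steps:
Z = sqrt(2) ≈ 1.4142
c(v) = 2/v
K(I) = I**3
Z*K(c(6)) = sqrt(2)*(2/6)**3 = sqrt(2)*(2*(1/6))**3 = sqrt(2)*(1/3)**3 = sqrt(2)*(1/27) = sqrt(2)/27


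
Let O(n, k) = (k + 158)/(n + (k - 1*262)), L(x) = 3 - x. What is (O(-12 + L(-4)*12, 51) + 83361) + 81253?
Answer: 22881137/139 ≈ 1.6461e+5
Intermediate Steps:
O(n, k) = (158 + k)/(-262 + k + n) (O(n, k) = (158 + k)/(n + (k - 262)) = (158 + k)/(n + (-262 + k)) = (158 + k)/(-262 + k + n))
(O(-12 + L(-4)*12, 51) + 83361) + 81253 = ((158 + 51)/(-262 + 51 + (-12 + (3 - 1*(-4))*12)) + 83361) + 81253 = (209/(-262 + 51 + (-12 + (3 + 4)*12)) + 83361) + 81253 = (209/(-262 + 51 + (-12 + 7*12)) + 83361) + 81253 = (209/(-262 + 51 + (-12 + 84)) + 83361) + 81253 = (209/(-262 + 51 + 72) + 83361) + 81253 = (209/(-139) + 83361) + 81253 = (-1/139*209 + 83361) + 81253 = (-209/139 + 83361) + 81253 = 11586970/139 + 81253 = 22881137/139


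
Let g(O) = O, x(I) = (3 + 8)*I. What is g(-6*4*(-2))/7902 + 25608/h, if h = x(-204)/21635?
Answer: -5527699094/22389 ≈ -2.4689e+5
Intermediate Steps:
x(I) = 11*I
h = -2244/21635 (h = (11*(-204))/21635 = -2244*1/21635 = -2244/21635 ≈ -0.10372)
g(-6*4*(-2))/7902 + 25608/h = (-6*4*(-2))/7902 + 25608/(-2244/21635) = -24*(-2)*(1/7902) + 25608*(-21635/2244) = 48*(1/7902) - 4197190/17 = 8/1317 - 4197190/17 = -5527699094/22389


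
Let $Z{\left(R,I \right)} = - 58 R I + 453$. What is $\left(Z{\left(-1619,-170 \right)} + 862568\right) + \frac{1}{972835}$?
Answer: $- \frac{14690118834364}{972835} \approx -1.51 \cdot 10^{7}$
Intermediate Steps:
$Z{\left(R,I \right)} = 453 - 58 I R$ ($Z{\left(R,I \right)} = - 58 I R + 453 = 453 - 58 I R$)
$\left(Z{\left(-1619,-170 \right)} + 862568\right) + \frac{1}{972835} = \left(\left(453 - \left(-9860\right) \left(-1619\right)\right) + 862568\right) + \frac{1}{972835} = \left(\left(453 - 15963340\right) + 862568\right) + \frac{1}{972835} = \left(-15962887 + 862568\right) + \frac{1}{972835} = -15100319 + \frac{1}{972835} = - \frac{14690118834364}{972835}$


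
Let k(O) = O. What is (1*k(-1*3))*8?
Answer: -24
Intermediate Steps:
(1*k(-1*3))*8 = (1*(-1*3))*8 = (1*(-3))*8 = -3*8 = -24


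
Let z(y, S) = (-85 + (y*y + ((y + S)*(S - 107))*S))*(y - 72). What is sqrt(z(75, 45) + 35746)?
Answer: I*sqrt(952034) ≈ 975.72*I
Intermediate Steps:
z(y, S) = (-72 + y)*(-85 + y**2 + S*(-107 + S)*(S + y)) (z(y, S) = (-85 + (y**2 + ((S + y)*(-107 + S))*S))*(-72 + y) = (-85 + (y**2 + ((-107 + S)*(S + y))*S))*(-72 + y) = (-85 + (y**2 + S*(-107 + S)*(S + y)))*(-72 + y) = (-85 + y**2 + S*(-107 + S)*(S + y))*(-72 + y) = (-72 + y)*(-85 + y**2 + S*(-107 + S)*(S + y)))
sqrt(z(75, 45) + 35746) = sqrt((6120 + 75**3 - 85*75 - 72*45**3 - 72*75**2 + 7704*45**2 + 75*45**3 + 45**2*75**2 - 179*75*45**2 - 107*45*75**2 + 7704*45*75) + 35746) = sqrt((6120 + 421875 - 6375 - 72*91125 - 72*5625 + 7704*2025 + 75*91125 + 2025*5625 - 179*75*2025 - 107*45*5625 + 26001000) + 35746) = sqrt((6120 + 421875 - 6375 - 6561000 - 405000 + 15600600 + 6834375 + 11390625 - 27185625 - 27084375 + 26001000) + 35746) = sqrt(-987780 + 35746) = sqrt(-952034) = I*sqrt(952034)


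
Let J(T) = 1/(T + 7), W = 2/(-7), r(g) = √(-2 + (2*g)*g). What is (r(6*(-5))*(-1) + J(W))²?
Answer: 3971831/2209 - 14*√1798/47 ≈ 1785.4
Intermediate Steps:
r(g) = √(-2 + 2*g²)
W = -2/7 (W = 2*(-⅐) = -2/7 ≈ -0.28571)
J(T) = 1/(7 + T)
(r(6*(-5))*(-1) + J(W))² = (√(-2 + 2*(6*(-5))²)*(-1) + 1/(7 - 2/7))² = (√(-2 + 2*(-30)²)*(-1) + 1/(47/7))² = (√(-2 + 2*900)*(-1) + 7/47)² = (√(-2 + 1800)*(-1) + 7/47)² = (√1798*(-1) + 7/47)² = (-√1798 + 7/47)² = (7/47 - √1798)²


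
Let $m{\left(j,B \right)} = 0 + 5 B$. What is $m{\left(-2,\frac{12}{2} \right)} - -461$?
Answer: $491$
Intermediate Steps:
$m{\left(j,B \right)} = 5 B$
$m{\left(-2,\frac{12}{2} \right)} - -461 = 5 \cdot \frac{12}{2} - -461 = 5 \cdot 12 \cdot \frac{1}{2} + 461 = 5 \cdot 6 + 461 = 30 + 461 = 491$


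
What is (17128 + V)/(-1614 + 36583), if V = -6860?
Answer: 604/2057 ≈ 0.29363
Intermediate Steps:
(17128 + V)/(-1614 + 36583) = (17128 - 6860)/(-1614 + 36583) = 10268/34969 = 10268*(1/34969) = 604/2057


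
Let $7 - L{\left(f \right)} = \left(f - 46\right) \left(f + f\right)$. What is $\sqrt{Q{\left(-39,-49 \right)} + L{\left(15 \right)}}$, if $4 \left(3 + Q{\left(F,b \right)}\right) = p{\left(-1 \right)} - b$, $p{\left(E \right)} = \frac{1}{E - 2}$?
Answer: $\frac{\sqrt{34062}}{6} \approx 30.76$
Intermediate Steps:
$p{\left(E \right)} = \frac{1}{-2 + E}$
$L{\left(f \right)} = 7 - 2 f \left(-46 + f\right)$ ($L{\left(f \right)} = 7 - \left(f - 46\right) \left(f + f\right) = 7 - \left(-46 + f\right) 2 f = 7 - 2 f \left(-46 + f\right)$)
$Q{\left(F,b \right)} = - \frac{37}{12} - \frac{b}{4}$ ($Q{\left(F,b \right)} = -3 + \frac{\frac{1}{-2 - 1} - b}{4} = -3 + \frac{\frac{1}{-3} - b}{4} = -3 + \frac{- \frac{1}{3} - b}{4} = -3 - \left(\frac{1}{12} + \frac{b}{4}\right) = - \frac{37}{12} - \frac{b}{4}$)
$\sqrt{Q{\left(-39,-49 \right)} + L{\left(15 \right)}} = \sqrt{\left(- \frac{37}{12} - - \frac{49}{4}\right) + \left(7 - 2 \cdot 15^{2} + 92 \cdot 15\right)} = \sqrt{\left(- \frac{37}{12} + \frac{49}{4}\right) + \left(7 - 450 + 1380\right)} = \sqrt{\frac{55}{6} + \left(7 - 450 + 1380\right)} = \sqrt{\frac{55}{6} + 937} = \sqrt{\frac{5677}{6}} = \frac{\sqrt{34062}}{6}$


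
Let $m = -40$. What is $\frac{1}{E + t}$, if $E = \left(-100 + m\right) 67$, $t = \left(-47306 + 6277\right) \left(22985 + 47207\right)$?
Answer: $- \frac{1}{2879916948} \approx -3.4723 \cdot 10^{-10}$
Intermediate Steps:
$t = -2879907568$ ($t = \left(-41029\right) 70192 = -2879907568$)
$E = -9380$ ($E = \left(-100 - 40\right) 67 = \left(-140\right) 67 = -9380$)
$\frac{1}{E + t} = \frac{1}{-9380 - 2879907568} = \frac{1}{-2879916948} = - \frac{1}{2879916948}$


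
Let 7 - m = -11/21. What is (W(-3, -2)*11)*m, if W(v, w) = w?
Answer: -3476/21 ≈ -165.52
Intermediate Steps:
m = 158/21 (m = 7 - (-11)/21 = 7 - 1*(-11/21) = 7 + 11/21 = 158/21 ≈ 7.5238)
(W(-3, -2)*11)*m = -2*11*(158/21) = -22*158/21 = -3476/21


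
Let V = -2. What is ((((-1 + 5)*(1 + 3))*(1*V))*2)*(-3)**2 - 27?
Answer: -603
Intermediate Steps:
((((-1 + 5)*(1 + 3))*(1*V))*2)*(-3)**2 - 27 = ((((-1 + 5)*(1 + 3))*(1*(-2)))*2)*(-3)**2 - 27 = (((4*4)*(-2))*2)*9 - 27 = ((16*(-2))*2)*9 - 27 = -32*2*9 - 27 = -64*9 - 27 = -576 - 27 = -603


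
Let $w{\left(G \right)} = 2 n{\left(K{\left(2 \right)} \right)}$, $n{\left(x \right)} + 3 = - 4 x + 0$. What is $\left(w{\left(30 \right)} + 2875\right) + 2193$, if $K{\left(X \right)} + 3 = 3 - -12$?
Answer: $4966$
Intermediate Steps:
$K{\left(X \right)} = 12$ ($K{\left(X \right)} = -3 + \left(3 - -12\right) = -3 + \left(3 + 12\right) = -3 + 15 = 12$)
$n{\left(x \right)} = -3 - 4 x$ ($n{\left(x \right)} = -3 + \left(- 4 x + 0\right) = -3 - 4 x$)
$w{\left(G \right)} = -102$ ($w{\left(G \right)} = 2 \left(-3 - 48\right) = 2 \left(-51\right) = -102$)
$\left(w{\left(30 \right)} + 2875\right) + 2193 = \left(-102 + 2875\right) + 2193 = 2773 + 2193 = 4966$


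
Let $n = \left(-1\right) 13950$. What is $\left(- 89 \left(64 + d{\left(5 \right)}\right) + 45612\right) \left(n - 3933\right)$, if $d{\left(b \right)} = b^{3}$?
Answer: $-514869453$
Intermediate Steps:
$n = -13950$
$\left(- 89 \left(64 + d{\left(5 \right)}\right) + 45612\right) \left(n - 3933\right) = \left(- 89 \left(64 + 5^{3}\right) + 45612\right) \left(-13950 - 3933\right) = \left(- 89 \left(64 + 125\right) + 45612\right) \left(-17883\right) = \left(\left(-89\right) 189 + 45612\right) \left(-17883\right) = \left(-16821 + 45612\right) \left(-17883\right) = 28791 \left(-17883\right) = -514869453$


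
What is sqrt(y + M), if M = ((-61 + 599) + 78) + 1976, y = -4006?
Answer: I*sqrt(1414) ≈ 37.603*I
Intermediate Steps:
M = 2592 (M = (538 + 78) + 1976 = 616 + 1976 = 2592)
sqrt(y + M) = sqrt(-4006 + 2592) = sqrt(-1414) = I*sqrt(1414)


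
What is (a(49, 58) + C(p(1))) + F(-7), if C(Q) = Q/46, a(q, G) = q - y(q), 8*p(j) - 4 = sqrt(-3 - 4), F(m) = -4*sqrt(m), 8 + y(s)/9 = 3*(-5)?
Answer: 23553/92 - 1471*I*sqrt(7)/368 ≈ 256.01 - 10.576*I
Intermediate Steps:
y(s) = -207 (y(s) = -72 + 9*(3*(-5)) = -72 + 9*(-15) = -72 - 135 = -207)
p(j) = 1/2 + I*sqrt(7)/8 (p(j) = 1/2 + sqrt(-3 - 4)/8 = 1/2 + sqrt(-7)/8 = 1/2 + (I*sqrt(7))/8 = 1/2 + I*sqrt(7)/8)
a(q, G) = 207 + q (a(q, G) = q - 1*(-207) = q + 207 = 207 + q)
C(Q) = Q/46 (C(Q) = Q*(1/46) = Q/46)
(a(49, 58) + C(p(1))) + F(-7) = ((207 + 49) + (1/2 + I*sqrt(7)/8)/46) - 4*I*sqrt(7) = (256 + (1/92 + I*sqrt(7)/368)) - 4*I*sqrt(7) = (23553/92 + I*sqrt(7)/368) - 4*I*sqrt(7) = 23553/92 - 1471*I*sqrt(7)/368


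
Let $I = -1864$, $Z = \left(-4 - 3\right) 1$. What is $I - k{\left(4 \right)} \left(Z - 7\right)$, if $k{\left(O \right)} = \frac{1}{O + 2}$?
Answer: $- \frac{5585}{3} \approx -1861.7$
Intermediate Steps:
$k{\left(O \right)} = \frac{1}{2 + O}$
$Z = -7$ ($Z = \left(-7\right) 1 = -7$)
$I - k{\left(4 \right)} \left(Z - 7\right) = -1864 - \frac{-7 - 7}{2 + 4} = -1864 - \frac{1}{6} \left(-14\right) = -1864 - - \frac{7}{3} = -1864 + \frac{7}{3} = - \frac{5585}{3}$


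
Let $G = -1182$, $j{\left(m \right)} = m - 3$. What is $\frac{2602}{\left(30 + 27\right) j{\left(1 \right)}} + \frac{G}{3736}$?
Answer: $- \frac{2463955}{106476} \approx -23.141$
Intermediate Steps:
$j{\left(m \right)} = -3 + m$
$\frac{2602}{\left(30 + 27\right) j{\left(1 \right)}} + \frac{G}{3736} = \frac{2602}{\left(30 + 27\right) \left(-3 + 1\right)} - \frac{1182}{3736} = \frac{2602}{57 \left(-2\right)} - \frac{591}{1868} = \frac{2602}{-114} - \frac{591}{1868} = 2602 \left(- \frac{1}{114}\right) - \frac{591}{1868} = - \frac{1301}{57} - \frac{591}{1868} = - \frac{2463955}{106476}$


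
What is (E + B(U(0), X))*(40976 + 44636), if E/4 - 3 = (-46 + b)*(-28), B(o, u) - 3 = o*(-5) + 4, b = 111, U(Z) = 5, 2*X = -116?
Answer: -623769032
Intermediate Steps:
X = -58 (X = (½)*(-116) = -58)
B(o, u) = 7 - 5*o (B(o, u) = 3 + (o*(-5) + 4) = 3 + (-5*o + 4) = 3 + (4 - 5*o) = 7 - 5*o)
E = -7268 (E = 12 + 4*((-46 + 111)*(-28)) = 12 + 4*(65*(-28)) = 12 + 4*(-1820) = 12 - 7280 = -7268)
(E + B(U(0), X))*(40976 + 44636) = (-7268 + (7 - 5*5))*(40976 + 44636) = (-7268 + (7 - 25))*85612 = (-7268 - 18)*85612 = -7286*85612 = -623769032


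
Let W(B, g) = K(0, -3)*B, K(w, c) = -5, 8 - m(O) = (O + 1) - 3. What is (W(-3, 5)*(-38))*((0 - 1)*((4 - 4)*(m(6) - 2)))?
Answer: 0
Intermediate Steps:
m(O) = 10 - O (m(O) = 8 - ((O + 1) - 3) = 8 - ((1 + O) - 3) = 8 - (-2 + O) = 8 + (2 - O) = 10 - O)
W(B, g) = -5*B
(W(-3, 5)*(-38))*((0 - 1)*((4 - 4)*(m(6) - 2))) = (-5*(-3)*(-38))*((0 - 1)*((4 - 4)*((10 - 1*6) - 2))) = (15*(-38))*(-0*((10 - 6) - 2)) = -(-570)*0*(4 - 2) = -(-570)*0*2 = -(-570)*0 = -570*0 = 0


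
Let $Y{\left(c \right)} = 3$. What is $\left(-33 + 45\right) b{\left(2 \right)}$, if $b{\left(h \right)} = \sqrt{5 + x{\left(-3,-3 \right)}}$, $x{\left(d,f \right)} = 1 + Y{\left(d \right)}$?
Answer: $36$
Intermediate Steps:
$x{\left(d,f \right)} = 4$ ($x{\left(d,f \right)} = 1 + 3 = 4$)
$b{\left(h \right)} = 3$ ($b{\left(h \right)} = \sqrt{5 + 4} = \sqrt{9} = 3$)
$\left(-33 + 45\right) b{\left(2 \right)} = \left(-33 + 45\right) 3 = 12 \cdot 3 = 36$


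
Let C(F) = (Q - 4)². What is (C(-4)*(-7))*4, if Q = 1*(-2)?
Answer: -1008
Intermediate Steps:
Q = -2
C(F) = 36 (C(F) = (-2 - 4)² = (-6)² = 36)
(C(-4)*(-7))*4 = (36*(-7))*4 = -252*4 = -1008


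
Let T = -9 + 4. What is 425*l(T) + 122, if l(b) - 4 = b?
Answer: -303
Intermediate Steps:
T = -5
l(b) = 4 + b
425*l(T) + 122 = 425*(4 - 5) + 122 = 425*(-1) + 122 = -425 + 122 = -303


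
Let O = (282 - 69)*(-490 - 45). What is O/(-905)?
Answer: 22791/181 ≈ 125.92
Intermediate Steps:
O = -113955 (O = 213*(-535) = -113955)
O/(-905) = -113955/(-905) = -113955*(-1/905) = 22791/181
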